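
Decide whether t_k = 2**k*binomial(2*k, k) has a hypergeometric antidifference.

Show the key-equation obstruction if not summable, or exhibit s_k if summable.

r(k) = 4*(2*k + 1)/(k + 1) after simplifying.
A = 8*k + 4, B = k + 1, C = 1.
Need (8*k + 4)·f(k+1) − (k)·f(k) = 1.
Bound: deg f ≤ -1.
d = -1 < 0 ⇒ no nonzero polynomial f; not summable.

No. Not Gosper-summable.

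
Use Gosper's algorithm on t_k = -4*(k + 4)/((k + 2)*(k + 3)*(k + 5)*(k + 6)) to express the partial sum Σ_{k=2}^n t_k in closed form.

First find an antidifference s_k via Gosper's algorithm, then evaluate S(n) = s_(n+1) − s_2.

t_(k+1)/t_k = (k + 2)*(k + 5)**2/((k + 4)**2*(k + 7)).
A = k + 2, B = k + 7, C = k**2 + 8*k + 16.
Need (k + 2)·f(k+1) − (k + 6)·f(k) = k**2 + 8*k + 16.
Degrees (1,1,2) ⇒ d ≤ 4.
Solving with deg f ≤ 4: f(k) = k*(k + 3)*(k + 4)*(k + 7)/20.
Get s_k = R·t_k = k*(-k - 7)/(5*(k**2 + 7*k + 10)) with R(k) = B(k−1)f(k)/C(k) = k*(k + 3)*(k + 6)*(k + 7)/(20*(k + 4)).
s_(k+1) − s_k = 4*(-k - 4)/(k**4 + 16*k**3 + 91*k**2 + 216*k + 180) = t_k.
Telescope: S(n) = s_(n+1) − s_(2) = (-n**2 - 9*n - 8)/(5*(n**2 + 9*n + 18)) − (-9/70) = (-n**2 - 9*n + 10)/(14*(n**2 + 9*n + 18)).

S(n) = (-n**2 - 9*n + 10)/(14*(n**2 + 9*n + 18))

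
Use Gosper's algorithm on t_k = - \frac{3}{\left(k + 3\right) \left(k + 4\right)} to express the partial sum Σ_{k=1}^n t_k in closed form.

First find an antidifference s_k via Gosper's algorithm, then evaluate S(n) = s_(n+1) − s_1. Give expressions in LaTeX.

t_(k+1)/t_k = (k + 3)/(k + 5).
Normal form (A,B,C) = (k + 3, k + 5, 1).
f must satisfy (k + 3)·f(k+1) − (k + 4)·f(k) = 1.
Degrees (1,1,0) ⇒ d ≤ 1.
Solving with deg f ≤ 1: f(k) = k/3.
So s_k = (B(k−1)f/C)·t_k = (k*(k + 4)/3)·t_k = -k/(k + 3).
Verify: -3/(k**2 + 7*k + 12) matches t_k.
Σ_(k=1)^n t_k = s_(n+1) − s_(1) = ((-n - 1)/(n + 4)) − (-1/4), i.e. -3*n/(4*n + 16).

S(n) = - \frac{3 n}{4 n + 16}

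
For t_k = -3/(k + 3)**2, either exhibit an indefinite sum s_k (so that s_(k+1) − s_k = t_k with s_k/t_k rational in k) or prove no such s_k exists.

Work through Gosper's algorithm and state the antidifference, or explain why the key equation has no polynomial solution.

r(k) = (k + 3)**2/(k + 4)**2 after simplifying.
Take A(k)=k**2 + 6*k + 9, B(k)=k**2 + 8*k + 16, C(k)=1.
f must satisfy (k**2 + 6*k + 9)·f(k+1) − (k**2 + 6*k + 9)·f(k) = 1.
Bound: deg f ≤ 0.
f = c0 ⇒ A·f(k+1) − B(k−1)·f(k) − C = -1. The system {-1 = 0} is inconsistent; no antidifference.

no hypergeometric antidifference exists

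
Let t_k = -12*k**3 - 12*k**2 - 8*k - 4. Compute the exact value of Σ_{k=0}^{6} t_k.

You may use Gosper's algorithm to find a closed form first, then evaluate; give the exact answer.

Σ = -6580

The ratio is (3*k**3 + 12*k**2 + 17*k + 9)/(3*k**3 + 3*k**2 + 2*k + 1).
A = 1, B = 1, C = k**3 + k**2 + 2*k/3 + 1/3.
Set up (1)·f(k+1) − (1)·f(k) − (k**3 + k**2 + 2*k/3 + 1/3) = 0.
deg f ≤ 4 (via 0,0,3).
Solving with deg f ≤ 4: f(k) = k*(3*k**3 - 2*k**2 + k + 2)/12.
Get s_k = R·t_k = k*(-3*k**3 + 2*k**2 - k - 2) with R(k) = B(k−1)f(k)/C(k) = k*(3*k**3 - 2*k**2 + k + 2)/(4*(3*k**3 + 3*k**2 + 2*k + 1)).
Verify: -12*k**3 - 12*k**2 - 8*k - 4 matches t_k.
Telescoping: Σ = s_(7) − s_(0) = -6580 − (0) = -6580.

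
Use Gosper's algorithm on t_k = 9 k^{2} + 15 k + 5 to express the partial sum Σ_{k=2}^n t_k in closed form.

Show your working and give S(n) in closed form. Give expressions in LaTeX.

Compute t_(k+1)/t_k: get (9*k**2 + 33*k + 29)/(9*k**2 + 15*k + 5).
Factor: A=1; B=1; C=k**2 + 5*k/3 + 5/9.
Key eq: (1)·f(k+1) = (1)·f(k) + (k**2 + 5*k/3 + 5/9).
Degrees (0,0,2) ⇒ d ≤ 3.
Solve for f: f(k) = k*(3*k**2 + 3*k - 1)/9 (degree 3 ≤ 3).
Then R = B(k−1)f/C = k*(3*k**2 + 3*k - 1)/(9*k**2 + 15*k + 5), so s_k = R(k)·t_k = k*(3*k**2 + 3*k - 1).
s_(k+1) − s_k = 9*k**2 + 15*k + 5 = t_k.
Σ_(k=2)^n t_k = s_(n+1) − s_(2) = (3*n**3 + 12*n**2 + 14*n + 5) − (34), i.e. 3*n**3 + 12*n**2 + 14*n - 29.

S(n) = 3 n^{3} + 12 n^{2} + 14 n - 29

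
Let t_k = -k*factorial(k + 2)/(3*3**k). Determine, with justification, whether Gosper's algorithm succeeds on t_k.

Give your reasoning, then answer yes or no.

t_(k+1)/t_k = (k + 1)*(k + 3)/(3*k).
Take A(k)=k/3 + 1, B(k)=1, C(k)=k.
Set up (k/3 + 1)·f(k+1) − (1)·f(k) − (k) = 0.
deg f ≤ 0 (via 1,0,1).
A polynomial solution: f(k) = 3.
Then R = B(k−1)f/C = 3/k, so s_k = R(k)·t_k = -factorial(k + 2)/3**k.
Δs = -k*factorial(k + 2)/(3*3**k), as required.

Yes. s_k = -factorial(k + 2)/3**k.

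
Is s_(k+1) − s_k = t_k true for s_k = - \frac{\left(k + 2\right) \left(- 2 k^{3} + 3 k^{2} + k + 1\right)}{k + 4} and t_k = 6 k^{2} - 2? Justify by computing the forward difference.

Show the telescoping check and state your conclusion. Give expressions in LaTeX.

s_(k+1) = (2*k**4 + 9*k**3 + 8*k**2 - 6*k - 9)/(k + 5)
s_(k+1) − s_k = 2*(3*k**4 + 23*k**3 + 32*k**2 - 8*k - 13)/(k**2 + 9*k + 20)
(s_(k+1) − s_k) − t_k = 2*(-4*k**3 - 27*k**2 + k + 7)/(k**2 + 9*k + 20)

Invalid: residual \frac{2 \left(- 4 k^{3} - 27 k^{2} + k + 7\right)}{k^{2} + 9 k + 20} ≠ 0.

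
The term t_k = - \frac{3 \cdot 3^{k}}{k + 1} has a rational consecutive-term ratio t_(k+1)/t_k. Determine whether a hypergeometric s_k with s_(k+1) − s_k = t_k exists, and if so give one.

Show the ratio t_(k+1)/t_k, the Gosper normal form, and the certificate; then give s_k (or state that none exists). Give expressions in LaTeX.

none (Gosper's algorithm certifies no s_k)

r(k) = 3*(k + 1)/(k + 2) after simplifying.
Gosper form: A/B · C(k+1)/C(k) with A=3*k + 3, B=k + 2, C=1.
Need (3*k + 3)·f(k+1) − (k + 1)·f(k) = 1.
Bound: deg f ≤ -1.
deg f ≤ -1 is impossible — no certificate.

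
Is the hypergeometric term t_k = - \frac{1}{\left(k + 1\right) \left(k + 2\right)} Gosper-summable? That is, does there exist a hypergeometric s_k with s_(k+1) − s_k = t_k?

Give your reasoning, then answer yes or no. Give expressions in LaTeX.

r(k) = (k + 1)/(k + 3) after simplifying.
A = k + 1, B = k + 3, C = 1.
Need (k + 1)·f(k+1) − (k + 2)·f(k) = 1.
Degrees (1,1,0) ⇒ d ≤ 1.
A polynomial solution: f(k) = k.
Get s_k = R·t_k = -k/(k + 1) with R(k) = B(k−1)f(k)/C(k) = k*(k + 2).
s_(k+1) − s_k = -1/(k**2 + 3*k + 2) = t_k.

Yes. s_k = - \frac{k}{k + 1}.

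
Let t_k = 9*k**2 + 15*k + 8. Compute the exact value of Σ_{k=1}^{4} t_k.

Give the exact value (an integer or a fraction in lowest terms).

Step 1: r(k) = (9*k**2 + 33*k + 32)/(9*k**2 + 15*k + 8).
Factor: A=1; B=1; C=k**2 + 5*k/3 + 8/9.
f must satisfy (1)·f(k+1) − (1)·f(k) = k**2 + 5*k/3 + 8/9.
Bound: deg f ≤ 3.
Solving with deg f ≤ 3: f(k) = k*(3*k**2 + 3*k + 2)/9.
So s_k = (B(k−1)f/C)·t_k = (k*(3*k**2 + 3*k + 2)/(9*k**2 + 15*k + 8))·t_k = k*(3*k**2 + 3*k + 2).
Check: Δs_k = 9*k**2 + 15*k + 8. ✓
Σ_(k=1)^(4) t_k = s_(5) − s_(1) = 460 − (8) = 452.

Σ = 452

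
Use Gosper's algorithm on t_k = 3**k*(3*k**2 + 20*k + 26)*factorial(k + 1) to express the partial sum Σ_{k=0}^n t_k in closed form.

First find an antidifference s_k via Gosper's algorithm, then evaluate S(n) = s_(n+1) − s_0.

S(n) = 3*3**n*n*factorial(n + 2) + 15*3**n*factorial(n + 2) - 4

Step 1: r(k) = 3*(3*k**3 + 32*k**2 + 101*k + 98)/(3*k**2 + 20*k + 26).
So A=3*k + 6 and B=1, with C=k**2 + 20*k/3 + 26/3.
Need (3*k + 6)·f(k+1) − (1)·f(k) = k**2 + 20*k/3 + 26/3.
Degrees (1,0,2) ⇒ d ≤ 1.
Solve for f: f(k) = (k + 4)/3 (degree 1 ≤ 1).
Certificate R = B(k−1)f/C = (k + 4)/(3*k**2 + 20*k + 26) gives s_k = 3**k*(k + 4)*factorial(k + 1).
Check: Δs_k = 3**k*(3*k**2 + 20*k + 26)*factorial(k + 1). ✓
Telescope: S(n) = s_(n+1) − s_(0) = 3**(n + 1)*(n + 5)*factorial(n + 2) − (4) = 3*3**n*n*factorial(n + 2) + 15*3**n*factorial(n + 2) - 4.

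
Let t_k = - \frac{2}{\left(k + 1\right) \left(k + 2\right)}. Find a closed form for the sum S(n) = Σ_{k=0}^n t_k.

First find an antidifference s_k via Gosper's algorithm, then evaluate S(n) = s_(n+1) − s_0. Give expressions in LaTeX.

Compute t_(k+1)/t_k: get (k + 1)/(k + 3).
A = k + 1, B = k + 3, C = 1.
Solve (k + 1)·f(k+1) − (k + 2)·f(k) = 1.
From deg A=1, deg B=1, deg C=0: d=1.
A polynomial solution: f(k) = k.
Then R = B(k−1)f/C = k*(k + 2), so s_k = R(k)·t_k = -2*k/(k + 1).
Δs = -2/(k**2 + 3*k + 2), as required.
Σ_(k=0)^n t_k = s_(n+1) − s_(0) = (2*(-n - 1)/(n + 2)) − (0), i.e. 2*(-n - 1)/(n + 2).

S(n) = \frac{2 \left(- n - 1\right)}{n + 2}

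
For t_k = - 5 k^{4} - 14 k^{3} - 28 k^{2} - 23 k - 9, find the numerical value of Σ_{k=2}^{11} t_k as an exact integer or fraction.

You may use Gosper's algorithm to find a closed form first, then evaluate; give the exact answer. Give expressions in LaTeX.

The ratio is (5*k**4 + 34*k**3 + 100*k**2 + 141*k + 79)/(5*k**4 + 14*k**3 + 28*k**2 + 23*k + 9).
Take A(k)=1, B(k)=1, C(k)=k**4 + 14*k**3/5 + 28*k**2/5 + 23*k/5 + 9/5.
f must satisfy (1)·f(k+1) − (1)·f(k) = k**4 + 14*k**3/5 + 28*k**2/5 + 23*k/5 + 9/5.
From deg A=0, deg B=0, deg C=4: d=5.
Solve for f: f(k) = k*(k**4 + k**3 + 4*k**2 + k + 2)/5 (degree 5 ≤ 5).
Then R = B(k−1)f/C = k*(k**4 + k**3 + 4*k**2 + k + 2)/(5*k**4 + 14*k**3 + 28*k**2 + 23*k + 9), so s_k = R(k)·t_k = k*(-k**4 - k**3 - 4*k**2 - k - 2).
Check: Δs_k = -5*k**4 - 14*k**3 - 28*k**2 - 23*k - 9. ✓
Evaluate s at k=12 and k=2: -276648 and -88; difference -276560.

Σ = -276560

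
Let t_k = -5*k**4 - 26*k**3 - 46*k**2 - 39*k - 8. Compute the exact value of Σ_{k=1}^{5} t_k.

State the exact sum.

t_(k+1)/t_k = (5*k**4 + 46*k**3 + 154*k**2 + 229*k + 124)/(5*k**4 + 26*k**3 + 46*k**2 + 39*k + 8).
Normal form (A,B,C) = (1, 1, k**4 + 26*k**3/5 + 46*k**2/5 + 39*k/5 + 8/5).
f must satisfy (1)·f(k+1) − (1)·f(k) = k**4 + 26*k**3/5 + 46*k**2/5 + 39*k/5 + 8/5.
Degrees (0,0,4) ⇒ d ≤ 5.
Solving with deg f ≤ 5: f(k) = k*(k**4 + 4*k**3 + 4*k**2 + 3*k - 4)/5.
Certificate R = B(k−1)f/C = k*(k**4 + 4*k**3 + 4*k**2 + 3*k - 4)/(5*k**4 + 26*k**3 + 46*k**2 + 39*k + 8) gives s_k = k*(-k**4 - 4*k**3 - 4*k**2 - 3*k + 4).
Verify: -5*k**4 - 26*k**3 - 46*k**2 - 39*k - 8 matches t_k.
Sum = s_(6) − s_(1); s_(6) = -13908, s_(1) = -8 ⇒ -13900.

Σ = -13900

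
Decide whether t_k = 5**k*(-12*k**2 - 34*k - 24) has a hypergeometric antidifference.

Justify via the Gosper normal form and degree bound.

Yes. s_k = 5**k*(-3*k**2 - k - 1).

r(k) = 5*(6*k**2 + 29*k + 35)/(6*k**2 + 17*k + 12) after simplifying.
Gosper form: A/B · C(k+1)/C(k) with A=5, B=1, C=k**2 + 17*k/6 + 2.
f must satisfy (5)·f(k+1) − (1)·f(k) = k**2 + 17*k/6 + 2.
deg f ≤ 2 (via 0,0,2).
Coefficient equations give f(k) = (3*k**2 + k + 1)/12.
Then R = B(k−1)f/C = (3*k**2 + k + 1)/(2*(2*k + 3)*(3*k + 4)), so s_k = R(k)·t_k = 5**k*(-3*k**2 - k - 1).
Check: Δs_k = 5**k*(-12*k**2 - 34*k - 24). ✓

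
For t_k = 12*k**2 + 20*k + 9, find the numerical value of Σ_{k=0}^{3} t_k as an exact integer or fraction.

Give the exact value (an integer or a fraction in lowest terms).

Ratio r(k) = (12*k**2 + 44*k + 41)/(12*k**2 + 20*k + 9).
Normal form (A,B,C) = (1, 1, k**2 + 5*k/3 + 3/4).
Set up (1)·f(k+1) − (1)·f(k) − (k**2 + 5*k/3 + 3/4) = 0.
Bound: deg f ≤ 3.
Solve for f: f(k) = k*(2*k + 1)**2/12 (degree 3 ≤ 3).
So s_k = (B(k−1)f/C)·t_k = (k*(2*k + 1)**2/(12*k**2 + 20*k + 9))·t_k = k*(4*k**2 + 4*k + 1).
Δs = 12*k**2 + 20*k + 9, as required.
Evaluate s at k=4 and k=0: 324 and 0; difference 324.

Σ = 324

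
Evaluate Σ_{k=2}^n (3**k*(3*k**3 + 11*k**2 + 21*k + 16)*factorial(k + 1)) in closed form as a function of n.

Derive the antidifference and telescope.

S(n) = 3*3**n*n**4*factorial(n) + 15*3**n*n**3*factorial(n) + 33*3**n*n**2*factorial(n) + 39*3**n*n*factorial(n) + 18*3**n*factorial(n) - 324

The ratio is 3*(3*k**4 + 26*k**3 + 92*k**2 + 155*k + 102)/(3*k**3 + 11*k**2 + 21*k + 16).
Take A(k)=3*k + 6, B(k)=1, C(k)=k**3 + 11*k**2/3 + 7*k + 16/3.
f must satisfy (3*k + 6)·f(k+1) − (1)·f(k) = k**3 + 11*k**2/3 + 7*k + 16/3.
d = 2 from the (1,0,3) case.
Coefficient equations give f(k) = (k**2 + 2)/3.
Then R = B(k−1)f/C = (k**2 + 2)/(3*k**3 + 11*k**2 + 21*k + 16), so s_k = R(k)·t_k = 3**k*(k**2 + 2)*factorial(k + 1).
Verify: 3**k*(3*k**3 + 11*k**2 + 21*k + 16)*factorial(k + 1) matches t_k.
Evaluate: s_(n+1) = 3**(n + 1)*(n**2 + 2*n + 3)*factorial(n + 2); subtract s_(2) = 324 ⇒ S(n) = 3*3**n*n**4*factorial(n) + 15*3**n*n**3*factorial(n) + 33*3**n*n**2*factorial(n) + 39*3**n*n*factorial(n) + 18*3**n*factorial(n) - 324.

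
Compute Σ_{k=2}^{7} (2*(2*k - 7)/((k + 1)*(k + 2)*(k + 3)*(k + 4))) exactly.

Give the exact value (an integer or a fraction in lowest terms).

Σ = -2/165

Compute t_(k+1)/t_k: get (k + 1)*(2*k - 5)/((k + 5)*(2*k - 7)).
Take A(k)=k + 1, B(k)=k + 5, C(k)=k - 7/2.
Solve (k + 1)·f(k+1) − (k + 4)·f(k) = k - 7/2.
Degrees (1,1,1) ⇒ d ≤ 3.
A polynomial solution: f(k) = -k*(k**2 + 6*k + 14)/6.
So s_k = (B(k−1)f/C)·t_k = (-k*(k + 4)*(k**2 + 6*k + 14)/(3*(2*k - 7)))·t_k = 2*k*(-k**2 - 6*k - 14)/(3*(k + 1)*(k + 2)*(k + 3)).
Check: Δs_k = 2*(2*k - 7)/(k**4 + 10*k**3 + 35*k**2 + 50*k + 24). ✓
Evaluate s at k=8 and k=2: -112/165 and -2/3; difference -2/165.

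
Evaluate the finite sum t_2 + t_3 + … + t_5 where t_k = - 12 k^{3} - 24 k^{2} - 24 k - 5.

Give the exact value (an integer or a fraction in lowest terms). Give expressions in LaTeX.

r(k) = (12*k**3 + 60*k**2 + 108*k + 65)/(12*k**3 + 24*k**2 + 24*k + 5) after simplifying.
So A=1 and B=1, with C=k**3 + 2*k**2 + 2*k + 5/12.
Key eq: (1)·f(k+1) = (1)·f(k) + (k**3 + 2*k**2 + 2*k + 5/12).
d = 4 from the (0,0,3) case.
Match coefficients ⇒ f(k) = k*(3*k**3 + 2*k**2 + 3*k - 3)/12.
Get s_k = R·t_k = k*(-3*k**3 - 2*k**2 - 3*k + 3) with R(k) = B(k−1)f(k)/C(k) = k*(3*k**3 + 2*k**2 + 3*k - 3)/(12*k**3 + 24*k**2 + 24*k + 5).
s_(k+1) − s_k = -12*k**3 - 24*k**2 - 24*k - 5 = t_k.
Evaluate s at k=6 and k=2: -4410 and -70; difference -4340.

Σ = -4340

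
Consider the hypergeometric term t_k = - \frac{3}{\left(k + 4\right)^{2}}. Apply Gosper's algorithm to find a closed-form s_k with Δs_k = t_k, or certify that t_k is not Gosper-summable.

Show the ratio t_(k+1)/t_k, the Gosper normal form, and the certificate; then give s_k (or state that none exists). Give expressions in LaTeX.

no hypergeometric antidifference exists

r(k) = (k + 4)**2/(k + 5)**2 after simplifying.
So A=k**2 + 8*k + 16 and B=k**2 + 10*k + 25, with C=1.
Need (k**2 + 8*k + 16)·f(k+1) − (k**2 + 8*k + 16)·f(k) = 1.
Degrees (2,2,0) ⇒ d ≤ 0.
f = c0 ⇒ A·f(k+1) − B(k−1)·f(k) − C = -1. The system {-1 = 0} is inconsistent; no antidifference.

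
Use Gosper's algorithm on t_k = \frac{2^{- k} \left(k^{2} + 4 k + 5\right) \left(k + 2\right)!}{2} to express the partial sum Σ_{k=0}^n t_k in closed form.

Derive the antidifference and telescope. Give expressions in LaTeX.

S(n) = -4 + \frac{2^{- n} n \left(n + 3\right)!}{2} + \frac{3 \cdot 2^{- n} \left(n + 3\right)!}{2}

Step 1: r(k) = (k + 3)*(4*k + (k + 1)**2 + 9)/(2*(k**2 + 4*k + 5)).
Factor: A=k/2 + 3/2; B=1; C=k**2 + 4*k + 5.
Need (k/2 + 3/2)·f(k+1) − (1)·f(k) = k**2 + 4*k + 5.
d = 1 from the (1,0,2) case.
A polynomial solution: f(k) = 2*(k + 2).
Certificate R = B(k−1)f/C = 2*(k + 2)/(k**2 + 4*k + 5) gives s_k = (k + 2)*factorial(k + 2)/2**k.
Verify: (k**2 + 4*k + 5)*factorial(k + 2)/(2*2**k) matches t_k.
Telescope: S(n) = s_(n+1) − s_(0) = 2**(-n - 1)*(n + 3)*factorial(n + 3) − (4) = -4 + n*factorial(n + 3)/(2*2**n) + 3*factorial(n + 3)/(2*2**n).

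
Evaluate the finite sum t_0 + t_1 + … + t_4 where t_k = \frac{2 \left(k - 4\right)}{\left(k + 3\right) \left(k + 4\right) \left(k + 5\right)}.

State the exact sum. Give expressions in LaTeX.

Σ = -5/24

t_(k+1)/t_k = (k - 3)*(k + 3)/((k - 4)*(k + 6)).
Take A(k)=k + 3, B(k)=k + 6, C(k)=k - 4.
Need (k + 3)·f(k+1) − (k + 5)·f(k) = k - 4.
d = 2 from the (1,1,1) case.
Coefficient equations give f(k) = -k*(k + 31)/24.
Get s_k = R·t_k = k*(-k - 31)/(12*(k + 3)*(k + 4)) with R(k) = B(k−1)f(k)/C(k) = -k*(k + 5)*(k + 31)/(24*(k - 4)).
Verify: 2*(k - 4)/(k**3 + 12*k**2 + 47*k + 60) matches t_k.
Sum = s_(5) − s_(0); s_(5) = -5/24, s_(0) = 0 ⇒ -5/24.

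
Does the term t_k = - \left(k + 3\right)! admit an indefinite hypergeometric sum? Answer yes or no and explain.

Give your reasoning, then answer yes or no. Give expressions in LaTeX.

No — key equation has no polynomial f.

Ratio r(k) = k + 4.
Take A(k)=k + 4, B(k)=1, C(k)=1.
f must satisfy (k + 4)·f(k+1) − (1)·f(k) = 1.
Degrees (1,0,0) ⇒ d ≤ -1.
Bound -1 < 0, so the key equation has no polynomial solution.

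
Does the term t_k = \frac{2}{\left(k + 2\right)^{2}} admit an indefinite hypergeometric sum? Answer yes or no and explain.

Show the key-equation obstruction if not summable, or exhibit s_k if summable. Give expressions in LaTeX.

r(k) = (k + 2)**2/(k + 3)**2 after simplifying.
Take A(k)=k**2 + 4*k + 4, B(k)=k**2 + 6*k + 9, C(k)=1.
Set up (k**2 + 4*k + 4)·f(k+1) − (k**2 + 4*k + 4)·f(k) − (1) = 0.
Degrees (2,2,0) ⇒ d ≤ 0.
f = c0 ⇒ A·f(k+1) − B(k−1)·f(k) − C = -1. The system {-1 = 0} is inconsistent; no antidifference.

No; the coefficient equations for f are inconsistent.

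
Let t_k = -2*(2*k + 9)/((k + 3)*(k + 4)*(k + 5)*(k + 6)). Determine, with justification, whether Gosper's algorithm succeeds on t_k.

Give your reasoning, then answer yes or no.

Yes. s_k = 2*k*(-k - 8)/(15*(k**2 + 8*k + 15)).

The ratio is (k + 3)*(2*k + 11)/((k + 7)*(2*k + 9)).
Take A(k)=k + 3, B(k)=k + 7, C(k)=k + 9/2.
Need (k + 3)·f(k+1) − (k + 6)·f(k) = k + 9/2.
Degrees (1,1,1) ⇒ d ≤ 3.
Solving with deg f ≤ 3: f(k) = k*(k + 4)*(k + 8)/30.
R(k) = B(k−1)·f(k)/C(k) = k*(k + 4)*(k + 6)*(k + 8)/(15*(2*k + 9)); s_k = R·t_k = 2*k*(-k - 8)/(15*(k**2 + 8*k + 15)).
Δs = 2*(-2*k - 9)/(k**4 + 18*k**3 + 119*k**2 + 342*k + 360), as required.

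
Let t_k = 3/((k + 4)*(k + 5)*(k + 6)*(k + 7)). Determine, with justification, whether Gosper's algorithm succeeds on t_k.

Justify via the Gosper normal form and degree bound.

r(k) = (k + 4)/(k + 8) after simplifying.
A = k + 4, B = k + 8, C = 1.
Solve (k + 4)·f(k+1) − (k + 7)·f(k) = 1.
Bound: deg f ≤ 3.
Solve for f: f(k) = k*(k**2 + 15*k + 74)/360 (degree 3 ≤ 3).
Then R = B(k−1)f/C = k*(k + 7)*(k**2 + 15*k + 74)/360, so s_k = R(k)·t_k = k*(k**2 + 15*k + 74)/(120*(k + 4)*(k + 5)*(k + 6)).
Check: Δs_k = 3/(k**4 + 22*k**3 + 179*k**2 + 638*k + 840). ✓

Yes. s_k = k*(k**2 + 15*k + 74)/(120*(k + 4)*(k + 5)*(k + 6)).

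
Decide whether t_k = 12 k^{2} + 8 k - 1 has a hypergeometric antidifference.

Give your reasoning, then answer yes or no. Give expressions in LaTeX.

Yes. s_k = k \left(4 k^{2} - 2 k - 3\right).

Compute t_(k+1)/t_k: get (12*k**2 + 32*k + 19)/(12*k**2 + 8*k - 1).
Normal form (A,B,C) = (1, 1, k**2 + 2*k/3 - 1/12).
f must satisfy (1)·f(k+1) − (1)·f(k) = k**2 + 2*k/3 - 1/12.
From deg A=0, deg B=0, deg C=2: d=3.
Match coefficients ⇒ f(k) = k*(4*k**2 - 2*k - 3)/12.
Then R = B(k−1)f/C = k*(4*k**2 - 2*k - 3)/(12*k**2 + 8*k - 1), so s_k = R(k)·t_k = k*(4*k**2 - 2*k - 3).
s_(k+1) − s_k = 12*k**2 + 8*k - 1 = t_k.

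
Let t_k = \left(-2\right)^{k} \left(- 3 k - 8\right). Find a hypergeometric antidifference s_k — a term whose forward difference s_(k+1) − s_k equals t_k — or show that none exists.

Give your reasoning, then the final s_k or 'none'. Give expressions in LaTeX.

s_k = \left(-2\right)^{k} \left(k + 2\right)

Compute t_(k+1)/t_k: get 2*(-3*k - 11)/(3*k + 8).
A = -2, B = 1, C = k + 8/3.
Need (-2)·f(k+1) − (1)·f(k) = k + 8/3.
Bound: deg f ≤ 1.
A polynomial solution: f(k) = -(k + 2)/3.
Get s_k = R·t_k = (-2)**k*(k + 2) with R(k) = B(k−1)f(k)/C(k) = -(k + 2)/(3*k + 8).
Verify: (-2)**k*(-3*k - 8) matches t_k.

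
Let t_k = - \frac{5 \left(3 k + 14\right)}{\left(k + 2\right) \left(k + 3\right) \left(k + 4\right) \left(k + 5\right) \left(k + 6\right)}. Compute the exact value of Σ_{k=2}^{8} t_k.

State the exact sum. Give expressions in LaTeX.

Σ = -61/1848

t_(k+1)/t_k = (k + 2)*(3*k + 17)/((k + 7)*(3*k + 14)).
Normal form (A,B,C) = (k + 2, k + 7, k + 14/3).
Key eq: (k + 2)·f(k+1) = (k + 6)·f(k) + (k + 14/3).
deg f ≤ 4 (via 1,1,1).
Solve for f: f(k) = k*(k + 4)*(k**2 + 10*k + 31)/90 (degree 4 ≤ 4).
Then R = B(k−1)f/C = k*(k + 4)*(k + 6)*(k**2 + 10*k + 31)/(30*(3*k + 14)), so s_k = R(k)·t_k = k*(-k**2 - 10*k - 31)/(6*(k**3 + 10*k**2 + 31*k + 30)).
Δs = 5*(-3*k - 14)/(k**5 + 20*k**4 + 155*k**3 + 580*k**2 + 1044*k + 720), as required.
Evaluate s at k=9 and k=2: -101/616 and -11/84; difference -61/1848.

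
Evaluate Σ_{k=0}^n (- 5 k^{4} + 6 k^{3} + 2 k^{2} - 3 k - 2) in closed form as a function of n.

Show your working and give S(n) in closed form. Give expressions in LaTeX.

Compute t_(k+1)/t_k: get (5*k**4 + 14*k**3 + 10*k**2 + k + 2)/(5*k**4 - 6*k**3 - 2*k**2 + 3*k + 2).
Normal form (A,B,C) = (1, 1, k**4 - 6*k**3/5 - 2*k**2/5 + 3*k/5 + 2/5).
Key eq: (1)·f(k+1) = (1)·f(k) + (k**4 - 6*k**3/5 - 2*k**2/5 + 3*k/5 + 2/5).
d = 5 from the (0,0,4) case.
Coefficient equations give f(k) = k**2*(k**3 - 4*k**2 + 4*k + 1)/5.
Then R = B(k−1)f/C = k**2*(k**3 - 4*k**2 + 4*k + 1)/(5*k**4 - 6*k**3 - 2*k**2 + 3*k + 2), so s_k = R(k)·t_k = k**2*(-k**3 + 4*k**2 - 4*k - 1).
s_(k+1) − s_k = -5*k**4 + 6*k**3 + 2*k**2 - 3*k - 2 = t_k.
Telescope: S(n) = s_(n+1) − s_(0) = -n**5 - n**4 + 2*n**3 + n**2 - 3*n - 2 − (0) = -n**5 - n**4 + 2*n**3 + n**2 - 3*n - 2.

S(n) = - n^{5} - n^{4} + 2 n^{3} + n^{2} - 3 n - 2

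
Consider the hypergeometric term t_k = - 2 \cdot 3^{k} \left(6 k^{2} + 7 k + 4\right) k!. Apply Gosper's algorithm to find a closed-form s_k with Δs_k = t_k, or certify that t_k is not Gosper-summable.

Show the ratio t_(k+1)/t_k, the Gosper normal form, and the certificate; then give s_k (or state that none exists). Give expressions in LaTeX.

t_(k+1)/t_k = 3*(6*k**3 + 25*k**2 + 36*k + 17)/(6*k**2 + 7*k + 4).
Take A(k)=3*k + 3, B(k)=1, C(k)=k**2 + 7*k/6 + 2/3.
Solve (3*k + 3)·f(k+1) − (1)·f(k) = k**2 + 7*k/6 + 2/3.
deg f ≤ 1 (via 1,0,2).
Solve for f: f(k) = (2*k - 1)/6 (degree 1 ≤ 1).
Then R = B(k−1)f/C = (2*k - 1)/(6*k**2 + 7*k + 4), so s_k = R(k)·t_k = -2*3**k*(2*k - 1)*factorial(k).
s_(k+1) − s_k = -2*3**k*(6*k**2 + 7*k + 4)*factorial(k) = t_k.

s_k = - 2 \cdot 3^{k} \left(2 k - 1\right) k!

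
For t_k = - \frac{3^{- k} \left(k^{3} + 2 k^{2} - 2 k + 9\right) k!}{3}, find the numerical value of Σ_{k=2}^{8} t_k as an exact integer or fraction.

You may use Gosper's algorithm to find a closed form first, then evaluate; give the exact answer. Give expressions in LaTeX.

Σ = -143270/81

Compute t_(k+1)/t_k: get (k**4 + 6*k**3 + 10*k**2 + 15*k + 10)/(3*(k**3 + 2*k**2 - 2*k + 9)).
Factor: A=k/3 + 1/3; B=1; C=k**3 + 2*k**2 - 2*k + 9.
Need (k/3 + 1/3)·f(k+1) − (1)·f(k) = k**3 + 2*k**2 - 2*k + 9.
Degrees (1,0,3) ⇒ d ≤ 2.
Solve for f: f(k) = 3*(k - 1)*(k + 3) (degree 2 ≤ 2).
Then R = B(k−1)f/C = 3*(k - 1)*(k + 3)/(k**3 + 2*k**2 - 2*k + 9), so s_k = R(k)·t_k = -(k - 1)*(k + 3)*factorial(k)/3**k.
s_(k+1) − s_k = -(k**3 + 2*k**2 - 2*k + 9)*factorial(k)/(3*3**k) = t_k.
Telescoping: Σ = s_(9) − s_(2) = -143360/81 − (-10/9) = -143270/81.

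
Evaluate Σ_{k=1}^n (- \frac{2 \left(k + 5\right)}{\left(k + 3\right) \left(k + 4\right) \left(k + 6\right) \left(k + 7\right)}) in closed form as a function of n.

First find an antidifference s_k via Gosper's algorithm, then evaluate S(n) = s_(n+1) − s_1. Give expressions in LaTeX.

r(k) = (k + 3)*(k + 6)**2/((k + 5)**2*(k + 8)) after simplifying.
Take A(k)=k + 3, B(k)=k + 8, C(k)=k**2 + 10*k + 25.
Solve (k + 3)·f(k+1) − (k + 7)·f(k) = k**2 + 10*k + 25.
Degrees (1,1,2) ⇒ d ≤ 4.
Coefficient equations give f(k) = k*(k + 4)*(k + 5)*(k + 9)/36.
R(k) = B(k−1)·f(k)/C(k) = k*(k + 4)*(k + 7)*(k + 9)/(36*(k + 5)); s_k = R·t_k = k*(-k - 9)/(18*(k**2 + 9*k + 18)).
Check: Δs_k = 2*(-k - 5)/(k**4 + 20*k**3 + 145*k**2 + 450*k + 504). ✓
Telescope: S(n) = s_(n+1) − s_(1) = (-n**2 - 11*n - 10)/(18*(n**2 + 11*n + 28)) − (-5/252) = n*(-n - 11)/(28*(n**2 + 11*n + 28)).

S(n) = \frac{n \left(- n - 11\right)}{28 \left(n^{2} + 11 n + 28\right)}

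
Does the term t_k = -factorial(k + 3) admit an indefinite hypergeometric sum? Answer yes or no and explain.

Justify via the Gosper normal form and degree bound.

No — key equation has no polynomial f.

r(k) = k + 4 after simplifying.
Take A(k)=k + 4, B(k)=1, C(k)=1.
Set up (k + 4)·f(k+1) − (1)·f(k) − (1) = 0.
From deg A=1, deg B=0, deg C=0: d=-1.
d = -1 < 0 ⇒ no nonzero polynomial f; not summable.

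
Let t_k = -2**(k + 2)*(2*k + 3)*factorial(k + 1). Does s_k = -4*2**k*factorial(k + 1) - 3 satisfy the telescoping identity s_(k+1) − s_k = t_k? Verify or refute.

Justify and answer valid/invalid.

s_(k+1) = -4*2**(k + 1)*factorial(k + 2) - 3
s_(k+1) − s_k = -2**(k + 2)*(2*k + 3)*factorial(k + 1)
(s_(k+1) − s_k) − t_k = 0

Valid — Δs_k = t_k.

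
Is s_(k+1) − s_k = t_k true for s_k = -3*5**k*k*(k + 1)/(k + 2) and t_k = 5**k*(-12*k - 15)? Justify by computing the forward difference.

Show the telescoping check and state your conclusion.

Invalid: residual 5**k*(12*k**2 + 36*k + 30)/(k**2 + 5*k + 6) ≠ 0.

s_(k+1) = -15*5**k*(k + 1)*(k + 2)/(k + 3)
s_(k+1) − s_k = 5**k*(-12*k**3 - 63*k**2 - 111*k - 60)/(k**2 + 5*k + 6)
(s_(k+1) − s_k) − t_k = 5**k*(12*k**2 + 36*k + 30)/(k**2 + 5*k + 6)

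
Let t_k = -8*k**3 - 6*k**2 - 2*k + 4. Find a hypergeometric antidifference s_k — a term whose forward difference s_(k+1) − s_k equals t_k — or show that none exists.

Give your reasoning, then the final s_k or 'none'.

s_k = 2*k*(-k**3 + k**2 + 2)

The ratio is (4*k**3 + 15*k**2 + 19*k + 6)/(4*k**3 + 3*k**2 + k - 2).
Normal form (A,B,C) = (1, 1, k**3 + 3*k**2/4 + k/4 - 1/2).
f must satisfy (1)·f(k+1) − (1)·f(k) = k**3 + 3*k**2/4 + k/4 - 1/2.
deg f ≤ 4 (via 0,0,3).
Coefficient equations give f(k) = k*(k**3 - k**2 - 2)/4.
R(k) = B(k−1)·f(k)/C(k) = k*(k**3 - k**2 - 2)/(4*k**3 + 3*k**2 + k - 2); s_k = R·t_k = 2*k*(-k**3 + k**2 + 2).
Verify: -8*k**3 - 6*k**2 - 2*k + 4 matches t_k.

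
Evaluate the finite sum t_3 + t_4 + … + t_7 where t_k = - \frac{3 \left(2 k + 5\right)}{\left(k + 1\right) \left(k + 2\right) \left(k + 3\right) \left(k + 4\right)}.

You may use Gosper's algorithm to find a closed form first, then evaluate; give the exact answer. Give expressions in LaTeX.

t_(k+1)/t_k = (k + 1)*(2*k + 7)/((k + 5)*(2*k + 5)).
Gosper form: A/B · C(k+1)/C(k) with A=k + 1, B=k + 5, C=k + 5/2.
Key eq: (k + 1)·f(k+1) = (k + 4)·f(k) + (k + 5/2).
Bound: deg f ≤ 3.
Coefficient equations give f(k) = k*(k + 2)*(k + 4)/6.
Get s_k = R·t_k = k*(-k - 4)/(k**2 + 4*k + 3) with R(k) = B(k−1)f(k)/C(k) = k*(k + 2)*(k + 4)**2/(3*(2*k + 5)).
Δs = 3*(-2*k - 5)/(k**4 + 10*k**3 + 35*k**2 + 50*k + 24), as required.
Σ_(k=3)^(7) t_k = s_(8) − s_(3) = -32/33 − (-7/8) = -25/264.

Σ = -25/264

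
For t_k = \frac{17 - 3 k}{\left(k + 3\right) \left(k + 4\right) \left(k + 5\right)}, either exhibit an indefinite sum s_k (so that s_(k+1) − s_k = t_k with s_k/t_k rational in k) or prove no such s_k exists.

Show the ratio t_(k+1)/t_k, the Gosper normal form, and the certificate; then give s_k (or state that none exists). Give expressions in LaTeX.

s_k = \frac{k \left(k + 16\right)}{3 \left(k + 3\right) \left(k + 4\right)}

Ratio r(k) = (k + 3)*(3*k - 14)/((k + 6)*(3*k - 17)).
Take A(k)=k + 3, B(k)=k + 6, C(k)=k - 17/3.
Key eq: (k + 3)·f(k+1) = (k + 5)·f(k) + (k - 17/3).
From deg A=1, deg B=1, deg C=1: d=2.
Coefficient equations give f(k) = -k*(k + 16)/9.
Certificate R = B(k−1)f/C = -k*(k + 5)*(k + 16)/(3*(3*k - 17)) gives s_k = k*(k + 16)/(3*(k + 3)*(k + 4)).
Check: Δs_k = (17 - 3*k)/(k**3 + 12*k**2 + 47*k + 60). ✓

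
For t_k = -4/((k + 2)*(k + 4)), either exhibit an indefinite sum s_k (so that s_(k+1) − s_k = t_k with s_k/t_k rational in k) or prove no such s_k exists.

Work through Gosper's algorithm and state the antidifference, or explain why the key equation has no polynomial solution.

t_(k+1)/t_k = (k + 2)*(k + 4)/((k + 3)*(k + 5)).
A = k + 2, B = k + 5, C = k + 3.
Set up (k + 2)·f(k+1) − (k + 4)·f(k) − (k + 3) = 0.
From deg A=1, deg B=1, deg C=1: d=2.
Solving with deg f ≤ 2: f(k) = k*(5*k + 13)/12.
Get s_k = R·t_k = k*(-5*k - 13)/(3*(k + 2)*(k + 3)) with R(k) = B(k−1)f(k)/C(k) = k*(k + 4)*(5*k + 13)/(12*(k + 3)).
Verify: -4/(k**2 + 6*k + 8) matches t_k.

s_k = k*(-5*k - 13)/(3*(k + 2)*(k + 3))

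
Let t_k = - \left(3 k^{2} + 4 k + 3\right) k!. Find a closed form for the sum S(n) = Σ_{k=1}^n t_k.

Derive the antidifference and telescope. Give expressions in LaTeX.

S(n) = - 3 n^{2} n! - 7 n n! - 4 n! + 4

r(k) = (k + 1)*(4*k + 3*(k + 1)**2 + 7)/(3*k**2 + 4*k + 3) after simplifying.
Factor: A=k + 1; B=1; C=k**2 + 4*k/3 + 1.
Set up (k + 1)·f(k+1) − (1)·f(k) − (k**2 + 4*k/3 + 1) = 0.
deg f ≤ 1 (via 1,0,2).
A polynomial solution: f(k) = (3*k + 1)/3.
So s_k = (B(k−1)f/C)·t_k = ((3*k + 1)/(3*k**2 + 4*k + 3))·t_k = -(3*k + 1)*factorial(k).
Check: Δs_k = -(3*k**2 + 4*k + 3)*factorial(k). ✓
Evaluate: s_(n+1) = -(3*n + 4)*factorial(n + 1); subtract s_(1) = -4 ⇒ S(n) = -3*n**2*factorial(n) - 7*n*factorial(n) - 4*factorial(n) + 4.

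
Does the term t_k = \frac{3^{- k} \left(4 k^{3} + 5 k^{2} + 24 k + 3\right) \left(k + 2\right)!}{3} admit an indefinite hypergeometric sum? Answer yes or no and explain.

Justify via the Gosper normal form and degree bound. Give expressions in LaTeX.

r(k) = (4*k**4 + 29*k**3 + 97*k**2 + 174*k + 108)/(3*(4*k**3 + 5*k**2 + 24*k + 3)) after simplifying.
Factor: A=k/3 + 1; B=1; C=k**3 + 5*k**2/4 + 6*k + 3/4.
Key eq: (k/3 + 1)·f(k+1) = (1)·f(k) + (k**3 + 5*k**2/4 + 6*k + 3/4).
Degrees (1,0,3) ⇒ d ≤ 2.
Solving with deg f ≤ 2: f(k) = 3*(k - 1)*(4*k + 1)/4.
Certificate R = B(k−1)f/C = 3*(k - 1)*(4*k + 1)/(4*k**3 + 5*k**2 + 24*k + 3) gives s_k = (k - 1)*(4*k + 1)*factorial(k + 2)/3**k.
Verify: (4*k**3 + 5*k**2 + 24*k + 3)*factorial(k + 2)/(3*3**k) matches t_k.

Yes. s_k = 3^{- k} \left(k - 1\right) \left(4 k + 1\right) \left(k + 2\right)!.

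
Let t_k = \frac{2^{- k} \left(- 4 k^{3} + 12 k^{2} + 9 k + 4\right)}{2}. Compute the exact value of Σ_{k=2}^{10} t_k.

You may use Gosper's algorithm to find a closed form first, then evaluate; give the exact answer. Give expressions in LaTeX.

r(k) = (4*k**3 - 21*k - 21)/(2*(4*k**3 - 12*k**2 - 9*k - 4)) after simplifying.
So A=1/2 and B=1, with C=k**3 - 3*k**2 - 9*k/4 - 1.
Need (1/2)·f(k+1) − (1)·f(k) = k**3 - 3*k**2 - 9*k/4 - 1.
d = 3 from the (0,0,3) case.
Solving with deg f ≤ 3: f(k) = -(4*k**3 + 3*k + 3)/2.
Then R = B(k−1)f/C = -2*(4*k**3 + 3*k + 3)/(4*k**3 - 12*k**2 - 9*k - 4), so s_k = R(k)·t_k = (4*k**3 + 3*k + 3)/2**k.
Δs = (-8*k**3 - 3*k + 4*(k + 1)**3)/(2*2**k), as required.
Sum = s_(11) − s_(2); s_(11) = 335/128, s_(2) = 41/4 ⇒ -977/128.

Σ = -977/128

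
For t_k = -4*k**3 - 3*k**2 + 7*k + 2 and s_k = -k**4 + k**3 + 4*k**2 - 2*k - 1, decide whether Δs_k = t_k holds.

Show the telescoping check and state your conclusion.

s_(k+1) = -k**4 - 3*k**3 + k**2 + 5*k + 1
s_(k+1) − s_k = -4*k**3 - 3*k**2 + 7*k + 2
(s_(k+1) − s_k) − t_k = 0

valid; difference matches t_k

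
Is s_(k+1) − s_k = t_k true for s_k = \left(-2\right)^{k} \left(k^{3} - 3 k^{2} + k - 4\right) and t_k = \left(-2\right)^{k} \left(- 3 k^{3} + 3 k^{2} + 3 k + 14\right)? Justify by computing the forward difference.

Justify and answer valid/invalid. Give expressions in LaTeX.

valid (s_(k+1) − s_k reduces to t_k)

s_(k+1) = (-2)**(k + 1)*(k**3 - 2*k - 5)
s_(k+1) − s_k = (-2)**k*(-3*k**3 + 3*k**2 + 3*k + 14)
(s_(k+1) − s_k) − t_k = 0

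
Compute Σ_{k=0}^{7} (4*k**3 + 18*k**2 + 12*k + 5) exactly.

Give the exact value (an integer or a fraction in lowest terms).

Step 1: r(k) = (4*k**3 + 30*k**2 + 60*k + 39)/(4*k**3 + 18*k**2 + 12*k + 5).
Factor: A=1; B=1; C=k**3 + 9*k**2/2 + 3*k + 5/4.
Key eq: (1)·f(k+1) = (1)·f(k) + (k**3 + 9*k**2/2 + 3*k + 5/4).
Bound: deg f ≤ 4.
Solve for f: f(k) = k*(k**3 + 4*k**2 - 2*k + 2)/4 (degree 4 ≤ 4).
Certificate R = B(k−1)f/C = k*(k**3 + 4*k**2 - 2*k + 2)/(4*k**3 + 18*k**2 + 12*k + 5) gives s_k = k*(k**3 + 4*k**2 - 2*k + 2).
s_(k+1) − s_k = 4*k**3 + 18*k**2 + 12*k + 5 = t_k.
Telescoping: Σ = s_(8) − s_(0) = 6032 − (0) = 6032.

Σ = 6032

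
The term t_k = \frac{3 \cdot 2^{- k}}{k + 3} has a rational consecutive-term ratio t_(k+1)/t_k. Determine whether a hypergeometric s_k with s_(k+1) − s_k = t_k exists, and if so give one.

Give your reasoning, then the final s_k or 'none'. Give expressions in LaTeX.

no hypergeometric antidifference exists

r(k) = (k + 3)/(2*(k + 4)) after simplifying.
Factor: A=k/2 + 3/2; B=k + 4; C=1.
Key eq: (k/2 + 3/2)·f(k+1) = (k + 3)·f(k) + (1).
From deg A=1, deg B=1, deg C=0: d=-1.
Bound -1 < 0, so the key equation has no polynomial solution.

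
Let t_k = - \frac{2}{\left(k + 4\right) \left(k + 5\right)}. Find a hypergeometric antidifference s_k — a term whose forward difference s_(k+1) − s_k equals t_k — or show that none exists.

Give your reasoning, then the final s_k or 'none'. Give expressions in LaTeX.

s_k = - \frac{k}{2 k + 8}

Ratio r(k) = (k + 4)/(k + 6).
Take A(k)=k + 4, B(k)=k + 6, C(k)=1.
Key eq: (k + 4)·f(k+1) = (k + 5)·f(k) + (1).
deg f ≤ 1 (via 1,1,0).
Match coefficients ⇒ f(k) = k/4.
Get s_k = R·t_k = -k/(2*k + 8) with R(k) = B(k−1)f(k)/C(k) = k*(k + 5)/4.
s_(k+1) − s_k = -2/(k**2 + 9*k + 20) = t_k.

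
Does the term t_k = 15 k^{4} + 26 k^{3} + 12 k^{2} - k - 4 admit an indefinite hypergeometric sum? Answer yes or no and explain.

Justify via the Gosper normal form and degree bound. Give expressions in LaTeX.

Yes. s_k = k \left(3 k^{4} - k^{3} - 4 k^{2} - 2\right).

Compute t_(k+1)/t_k: get (15*k**4 + 86*k**3 + 180*k**2 + 161*k + 48)/(15*k**4 + 26*k**3 + 12*k**2 - k - 4).
Take A(k)=1, B(k)=1, C(k)=k**4 + 26*k**3/15 + 4*k**2/5 - k/15 - 4/15.
Set up (1)·f(k+1) − (1)·f(k) − (k**4 + 26*k**3/15 + 4*k**2/5 - k/15 - 4/15) = 0.
deg f ≤ 5 (via 0,0,4).
Coefficient equations give f(k) = k*(3*k**4 - k**3 - 4*k**2 - 2)/15.
Get s_k = R·t_k = k*(3*k**4 - k**3 - 4*k**2 - 2) with R(k) = B(k−1)f(k)/C(k) = k*(3*k**4 - k**3 - 4*k**2 - 2)/(15*k**4 + 26*k**3 + 12*k**2 - k - 4).
Verify: 15*k**4 + 26*k**3 + 12*k**2 - k - 4 matches t_k.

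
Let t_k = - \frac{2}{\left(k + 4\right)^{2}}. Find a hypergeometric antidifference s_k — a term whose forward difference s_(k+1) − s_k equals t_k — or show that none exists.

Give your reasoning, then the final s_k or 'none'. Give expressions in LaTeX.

none (Gosper's algorithm certifies no s_k)

The ratio is (k + 4)**2/(k + 5)**2.
So A=k**2 + 8*k + 16 and B=k**2 + 10*k + 25, with C=1.
Need (k**2 + 8*k + 16)·f(k+1) − (k**2 + 8*k + 16)·f(k) = 1.
From deg A=2, deg B=2, deg C=0: d=0.
f = c0 ⇒ A·f(k+1) − B(k−1)·f(k) − C = -1. The system {-1 = 0} is inconsistent; no antidifference.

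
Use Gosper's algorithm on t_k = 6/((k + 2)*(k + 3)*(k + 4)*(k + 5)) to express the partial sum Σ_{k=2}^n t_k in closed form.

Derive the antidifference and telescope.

Compute t_(k+1)/t_k: get (k + 2)/(k + 6).
So A=k + 2 and B=k + 6, with C=1.
Solve (k + 2)·f(k+1) − (k + 5)·f(k) = 1.
Bound: deg f ≤ 3.
Match coefficients ⇒ f(k) = k*(k**2 + 9*k + 26)/72.
So s_k = (B(k−1)f/C)·t_k = (k*(k + 5)*(k**2 + 9*k + 26)/72)·t_k = k*(k**2 + 9*k + 26)/(12*(k + 2)*(k + 3)*(k + 4)).
Δs = 6/(k**4 + 14*k**3 + 71*k**2 + 154*k + 120), as required.
Evaluate: s_(n+1) = (n**3 + 12*n**2 + 47*n + 36)/(12*(n**3 + 12*n**2 + 47*n + 60)); subtract s_(2) = 1/15 ⇒ S(n) = (n**3 + 12*n**2 + 47*n - 60)/(60*(n**3 + 12*n**2 + 47*n + 60)).

S(n) = (n**3 + 12*n**2 + 47*n - 60)/(60*(n**3 + 12*n**2 + 47*n + 60))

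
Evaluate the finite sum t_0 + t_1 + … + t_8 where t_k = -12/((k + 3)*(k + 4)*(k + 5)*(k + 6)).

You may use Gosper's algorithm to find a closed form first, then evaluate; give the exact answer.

t_(k+1)/t_k = (k + 3)/(k + 7).
A = k + 3, B = k + 7, C = 1.
Key eq: (k + 3)·f(k+1) = (k + 6)·f(k) + (1).
d = 3 from the (1,1,0) case.
Solving with deg f ≤ 3: f(k) = k*(k**2 + 12*k + 47)/180.
Certificate R = B(k−1)f/C = k*(k + 6)*(k**2 + 12*k + 47)/180 gives s_k = k*(-k**2 - 12*k - 47)/(15*(k + 3)*(k + 4)*(k + 5)).
s_(k+1) − s_k = -12/(k**4 + 18*k**3 + 119*k**2 + 342*k + 360) = t_k.
Telescoping: Σ = s_(9) − s_(0) = -59/910 − (0) = -59/910.

Σ = -59/910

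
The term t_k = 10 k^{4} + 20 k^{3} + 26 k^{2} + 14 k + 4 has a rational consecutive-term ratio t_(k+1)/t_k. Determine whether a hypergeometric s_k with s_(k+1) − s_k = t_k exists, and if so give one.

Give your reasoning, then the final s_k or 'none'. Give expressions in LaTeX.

Ratio r(k) = (5*k**4 + 30*k**3 + 73*k**2 + 83*k + 37)/(5*k**4 + 10*k**3 + 13*k**2 + 7*k + 2).
Factor: A=1; B=1; C=k**4 + 2*k**3 + 13*k**2/5 + 7*k/5 + 2/5.
Key eq: (1)·f(k+1) = (1)·f(k) + (k**4 + 2*k**3 + 13*k**2/5 + 7*k/5 + 2/5).
Degrees (0,0,4) ⇒ d ≤ 5.
A polynomial solution: f(k) = k*(2*k**4 + 2*k**2 - k + 1)/10.
Certificate R = B(k−1)f/C = k*(2*k**4 + 2*k**2 - k + 1)/(2*(5*k**4 + 10*k**3 + 13*k**2 + 7*k + 2)) gives s_k = k*(2*k**4 + 2*k**2 - k + 1).
Δs = 10*k**4 + 20*k**3 + 26*k**2 + 14*k + 4, as required.

s_k = k \left(2 k^{4} + 2 k^{2} - k + 1\right)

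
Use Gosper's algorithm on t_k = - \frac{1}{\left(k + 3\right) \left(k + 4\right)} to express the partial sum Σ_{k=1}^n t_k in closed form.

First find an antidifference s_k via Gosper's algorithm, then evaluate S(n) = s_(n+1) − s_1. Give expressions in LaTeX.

S(n) = - \frac{n}{4 n + 16}

Ratio r(k) = (k + 3)/(k + 5).
So A=k + 3 and B=k + 5, with C=1.
Key eq: (k + 3)·f(k+1) = (k + 4)·f(k) + (1).
Degrees (1,1,0) ⇒ d ≤ 1.
Coefficient equations give f(k) = k/3.
Get s_k = R·t_k = -k/(3*k + 9) with R(k) = B(k−1)f(k)/C(k) = k*(k + 4)/3.
Δs = -1/(k**2 + 7*k + 12), as required.
Σ_(k=1)^n t_k = s_(n+1) − s_(1) = ((-n - 1)/(3*(n + 4))) − (-1/12), i.e. -n/(4*n + 16).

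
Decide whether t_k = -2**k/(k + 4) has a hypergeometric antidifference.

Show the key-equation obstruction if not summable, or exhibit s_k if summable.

No — negative degree bound, so no certificate f.

Compute t_(k+1)/t_k: get 2*(k + 4)/(k + 5).
So A=2*k + 8 and B=k + 5, with C=1.
Set up (2*k + 8)·f(k+1) − (k + 4)·f(k) − (1) = 0.
Bound: deg f ≤ -1.
deg f ≤ -1 is impossible — no certificate.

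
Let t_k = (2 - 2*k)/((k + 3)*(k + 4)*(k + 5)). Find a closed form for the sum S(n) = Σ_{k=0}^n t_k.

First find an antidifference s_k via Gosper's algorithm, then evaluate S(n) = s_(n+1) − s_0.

r(k) = k*(k + 3)/((k - 1)*(k + 6)) after simplifying.
A = k + 3, B = k + 6, C = k - 1.
f must satisfy (k + 3)·f(k+1) − (k + 5)·f(k) = k - 1.
From deg A=1, deg B=1, deg C=1: d=2.
Coefficient equations give f(k) = k*(k - 5)/12.
Certificate R = B(k−1)f/C = k*(k - 5)*(k + 5)/(12*(k - 1)) gives s_k = -k*(k - 5)/(6*(k + 3)*(k + 4)).
s_(k+1) − s_k = 2*(1 - k)/(k**3 + 12*k**2 + 47*k + 60) = t_k.
Evaluate: s_(n+1) = (-n**2 + 3*n + 4)/(6*(n**2 + 9*n + 20)); subtract s_(0) = 0 ⇒ S(n) = (-n**2 + 3*n + 4)/(6*(n**2 + 9*n + 20)).

S(n) = (-n**2 + 3*n + 4)/(6*(n**2 + 9*n + 20))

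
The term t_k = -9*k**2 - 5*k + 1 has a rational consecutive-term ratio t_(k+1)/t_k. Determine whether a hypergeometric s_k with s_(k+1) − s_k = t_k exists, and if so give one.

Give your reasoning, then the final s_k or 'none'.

The ratio is (9*k**2 + 23*k + 13)/(9*k**2 + 5*k - 1).
Gosper form: A/B · C(k+1)/C(k) with A=1, B=1, C=k**2 + 5*k/9 - 1/9.
Solve (1)·f(k+1) − (1)·f(k) = k**2 + 5*k/9 - 1/9.
Bound: deg f ≤ 3.
Coefficient equations give f(k) = k*(3*k**2 - 2*k - 2)/9.
So s_k = (B(k−1)f/C)·t_k = (k*(3*k**2 - 2*k - 2)/(9*k**2 + 5*k - 1))·t_k = k*(-3*k**2 + 2*k + 2).
Δs = -9*k**2 - 5*k + 1, as required.

s_k = k*(-3*k**2 + 2*k + 2)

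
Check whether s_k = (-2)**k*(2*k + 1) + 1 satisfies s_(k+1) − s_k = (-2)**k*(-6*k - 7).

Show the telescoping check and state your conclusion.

s_(k+1) = (-2)**(k + 1)*(2*k + 3) + 1
s_(k+1) − s_k = (-2)**k*(-6*k - 7)
(s_(k+1) − s_k) − t_k = 0

Valid — Δs_k = t_k.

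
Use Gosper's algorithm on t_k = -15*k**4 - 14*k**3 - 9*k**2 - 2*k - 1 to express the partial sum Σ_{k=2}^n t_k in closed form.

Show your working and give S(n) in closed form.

S(n) = -3*n**5 - 11*n**4 - 15*n**3 - 9*n**2 - 3*n + 41

Ratio r(k) = (15*k**4 + 74*k**3 + 141*k**2 + 122*k + 41)/(15*k**4 + 14*k**3 + 9*k**2 + 2*k + 1).
Gosper form: A/B · C(k+1)/C(k) with A=1, B=1, C=k**4 + 14*k**3/15 + 3*k**2/5 + 2*k/15 + 1/15.
Key eq: (1)·f(k+1) = (1)·f(k) + (k**4 + 14*k**3/15 + 3*k**2/5 + 2*k/15 + 1/15).
deg f ≤ 5 (via 0,0,4).
Solve for f: f(k) = k*(3*k**4 - 4*k**3 + k**2 + 1)/15 (degree 5 ≤ 5).
Then R = B(k−1)f/C = k*(3*k**4 - 4*k**3 + k**2 + 1)/(15*k**4 + 14*k**3 + 9*k**2 + 2*k + 1), so s_k = R(k)·t_k = -3*k**5 + 4*k**4 - k**3 - k.
Check: Δs_k = -15*k**4 - 14*k**3 - 9*k**2 - 2*k - 1. ✓
s_(n+1) = -3*n**5 - 11*n**4 - 15*n**3 - 9*n**2 - 3*n - 1 and s_(2) = -42, so S(n) = -3*n**5 - 11*n**4 - 15*n**3 - 9*n**2 - 3*n + 41.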